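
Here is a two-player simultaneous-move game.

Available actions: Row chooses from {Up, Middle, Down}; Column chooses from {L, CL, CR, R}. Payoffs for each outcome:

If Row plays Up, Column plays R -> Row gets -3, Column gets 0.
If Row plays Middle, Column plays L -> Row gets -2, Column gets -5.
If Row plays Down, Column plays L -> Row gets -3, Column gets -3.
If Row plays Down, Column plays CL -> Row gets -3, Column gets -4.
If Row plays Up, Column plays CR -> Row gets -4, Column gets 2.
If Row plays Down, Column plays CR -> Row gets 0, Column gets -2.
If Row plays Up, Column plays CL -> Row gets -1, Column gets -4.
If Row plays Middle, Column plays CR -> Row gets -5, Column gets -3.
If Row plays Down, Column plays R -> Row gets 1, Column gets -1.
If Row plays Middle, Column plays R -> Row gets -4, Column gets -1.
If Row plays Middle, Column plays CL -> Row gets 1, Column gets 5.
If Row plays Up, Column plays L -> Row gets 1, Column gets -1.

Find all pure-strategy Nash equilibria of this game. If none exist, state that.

Mark each player's best response to every combination of opponents' strategies; a profile where every player is best-responding is a pure Nash equilibrium.
Row against L: payoffs 1, -2, -3 → best response Up.
Row against CL: payoffs -1, 1, -3 → best response Middle.
Row against CR: payoffs -4, -5, 0 → best response Down.
Row against R: payoffs -3, -4, 1 → best response Down.
Column against Up: payoffs -1, -4, 2, 0 → best response CR.
Column against Middle: payoffs -5, 5, -3, -1 → best response CL.
Column against Down: payoffs -3, -4, -2, -1 → best response R.
Mutual best responses: (Middle, CL); (Down, R).

The pure Nash equilibria are (Middle, CL), (Down, R).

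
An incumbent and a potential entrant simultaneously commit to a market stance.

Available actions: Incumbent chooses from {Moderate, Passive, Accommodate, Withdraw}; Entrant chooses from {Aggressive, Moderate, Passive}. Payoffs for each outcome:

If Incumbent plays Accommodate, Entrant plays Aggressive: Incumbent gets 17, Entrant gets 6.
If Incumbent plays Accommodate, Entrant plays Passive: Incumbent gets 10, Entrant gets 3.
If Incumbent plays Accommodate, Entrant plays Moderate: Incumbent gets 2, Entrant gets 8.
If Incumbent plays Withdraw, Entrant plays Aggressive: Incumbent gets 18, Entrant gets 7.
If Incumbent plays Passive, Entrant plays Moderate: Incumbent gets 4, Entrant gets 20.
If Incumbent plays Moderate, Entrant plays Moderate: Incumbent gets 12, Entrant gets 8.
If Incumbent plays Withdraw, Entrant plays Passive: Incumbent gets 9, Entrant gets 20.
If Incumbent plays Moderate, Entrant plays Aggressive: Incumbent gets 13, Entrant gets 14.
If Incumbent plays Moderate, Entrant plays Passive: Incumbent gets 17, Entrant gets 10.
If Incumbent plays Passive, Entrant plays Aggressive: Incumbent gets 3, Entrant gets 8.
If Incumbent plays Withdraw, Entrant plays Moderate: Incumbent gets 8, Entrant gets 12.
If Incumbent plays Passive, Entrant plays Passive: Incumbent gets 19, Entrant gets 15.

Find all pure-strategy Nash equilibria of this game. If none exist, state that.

This game has no pure Nash equilibrium.

Incumbent against Aggressive: payoffs 13, 3, 17, 18 → best response Withdraw.
Incumbent against Moderate: payoffs 12, 4, 2, 8 → best response Moderate.
Incumbent against Passive: payoffs 17, 19, 10, 9 → best response Passive.
Entrant against Moderate: payoffs 14, 8, 10 → best response Aggressive.
Entrant against Passive: payoffs 8, 20, 15 → best response Moderate.
Entrant against Accommodate: payoffs 6, 8, 3 → best response Moderate.
Entrant against Withdraw: payoffs 7, 12, 20 → best response Passive.
No profile is a mutual best response for all players.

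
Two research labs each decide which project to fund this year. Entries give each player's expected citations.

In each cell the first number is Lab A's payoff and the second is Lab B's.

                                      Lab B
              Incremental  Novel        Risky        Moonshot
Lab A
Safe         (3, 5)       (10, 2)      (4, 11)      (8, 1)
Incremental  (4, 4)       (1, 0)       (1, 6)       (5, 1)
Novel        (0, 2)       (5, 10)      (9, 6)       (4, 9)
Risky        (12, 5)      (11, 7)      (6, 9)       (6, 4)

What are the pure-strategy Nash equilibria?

Mark each player's best response to every combination of opponents' strategies; a profile where every player is best-responding is a pure Nash equilibrium.
Lab A against Incremental: payoffs 3, 4, 0, 12 → best response Risky.
Lab A against Novel: payoffs 10, 1, 5, 11 → best response Risky.
Lab A against Risky: payoffs 4, 1, 9, 6 → best response Novel.
Lab A against Moonshot: payoffs 8, 5, 4, 6 → best response Safe.
Lab B against Safe: payoffs 5, 2, 11, 1 → best response Risky.
Lab B against Incremental: payoffs 4, 0, 6, 1 → best response Risky.
Lab B against Novel: payoffs 2, 10, 6, 9 → best response Novel.
Lab B against Risky: payoffs 5, 7, 9, 4 → best response Risky.
No profile is a mutual best response for all players.

No pure-strategy Nash equilibrium.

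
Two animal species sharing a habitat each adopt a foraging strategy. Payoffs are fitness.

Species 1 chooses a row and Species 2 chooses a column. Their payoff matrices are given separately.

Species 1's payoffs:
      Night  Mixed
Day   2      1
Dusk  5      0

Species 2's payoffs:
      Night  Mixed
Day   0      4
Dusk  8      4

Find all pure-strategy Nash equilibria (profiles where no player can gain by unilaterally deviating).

(Day, Night): Species 1 can switch to Dusk (2 → 5). Not NE.
(Day, Mixed): Species 1 gets 1, best alternative 0; Species 2 gets 4, best alternative 0. No profitable deviation — NE.
(Dusk, Night): Species 1 gets 5, best alternative 2; Species 2 gets 8, best alternative 4. No profitable deviation — NE.
(Dusk, Mixed): Species 1 can switch to Day (0 → 1). Not NE.

The pure Nash equilibria are (Day, Mixed) and (Dusk, Night).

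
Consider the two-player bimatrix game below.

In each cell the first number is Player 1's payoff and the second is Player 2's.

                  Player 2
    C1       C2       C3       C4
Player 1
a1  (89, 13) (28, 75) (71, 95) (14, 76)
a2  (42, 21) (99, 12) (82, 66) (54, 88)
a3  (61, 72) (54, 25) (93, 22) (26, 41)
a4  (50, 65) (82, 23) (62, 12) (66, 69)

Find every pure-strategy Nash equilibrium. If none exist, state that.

Pure NE: (a4, C4)

(a1, C1): Player 2 can switch to C2 (13 → 75). Not NE.
(a1, C2): Player 1 can switch to a2 (28 → 99). Not NE.
(a1, C3): Player 1 can switch to a2 (71 → 82). Not NE.
(a1, C4): Player 1 can switch to a2 (14 → 54). Not NE.
(a2, C1): Player 1 can switch to a1 (42 → 89). Not NE.
(a2, C2): Player 2 can switch to C1 (12 → 21). Not NE.
(a2, C3): Player 1 can switch to a3 (82 → 93). Not NE.
(a2, C4): Player 1 can switch to a4 (54 → 66). Not NE.
(a4, C4): Player 1 gets 66, best alternative 54; Player 2 gets 69, best alternative 65. No profitable deviation — NE.
(The remaining 7 profiles each have a profitable deviation by the same check.)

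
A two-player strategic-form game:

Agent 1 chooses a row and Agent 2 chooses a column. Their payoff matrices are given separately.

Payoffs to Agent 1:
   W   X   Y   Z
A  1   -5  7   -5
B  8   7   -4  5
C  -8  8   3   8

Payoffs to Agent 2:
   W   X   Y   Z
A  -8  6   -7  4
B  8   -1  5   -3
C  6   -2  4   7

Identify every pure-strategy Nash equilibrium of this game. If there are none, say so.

(B, W), (C, Z)

Agent 1 against W: payoffs 1, 8, -8 → best response B.
Agent 1 against X: payoffs -5, 7, 8 → best response C.
Agent 1 against Y: payoffs 7, -4, 3 → best response A.
Agent 1 against Z: payoffs -5, 5, 8 → best response C.
Agent 2 against A: payoffs -8, 6, -7, 4 → best response X.
Agent 2 against B: payoffs 8, -1, 5, -3 → best response W.
Agent 2 against C: payoffs 6, -2, 4, 7 → best response Z.
Mutual best responses: (B, W); (C, Z).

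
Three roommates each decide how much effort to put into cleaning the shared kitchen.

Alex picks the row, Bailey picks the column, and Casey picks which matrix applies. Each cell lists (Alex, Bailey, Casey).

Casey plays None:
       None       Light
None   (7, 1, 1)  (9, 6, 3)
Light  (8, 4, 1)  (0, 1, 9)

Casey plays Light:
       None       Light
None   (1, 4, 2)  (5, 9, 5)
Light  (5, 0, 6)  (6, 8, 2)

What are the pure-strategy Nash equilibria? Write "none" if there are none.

There is no pure-strategy Nash equilibrium.

For each strategy profile, look for a profitable unilateral deviation.
(None, None, None): Alex can switch to Light (7 → 8). Not NE.
(None, None, Light): Alex can switch to Light (1 → 5). Not NE.
(None, Light, None): Casey can switch to Light (3 → 5). Not NE.
(None, Light, Light): Alex can switch to Light (5 → 6). Not NE.
(Light, None, None): Casey can switch to Light (1 → 6). Not NE.
(Light, None, Light): Bailey can switch to Light (0 → 8). Not NE.
(Light, Light, None): Alex can switch to None (0 → 9). Not NE.
(Light, Light, Light): Casey can switch to None (2 → 9). Not NE.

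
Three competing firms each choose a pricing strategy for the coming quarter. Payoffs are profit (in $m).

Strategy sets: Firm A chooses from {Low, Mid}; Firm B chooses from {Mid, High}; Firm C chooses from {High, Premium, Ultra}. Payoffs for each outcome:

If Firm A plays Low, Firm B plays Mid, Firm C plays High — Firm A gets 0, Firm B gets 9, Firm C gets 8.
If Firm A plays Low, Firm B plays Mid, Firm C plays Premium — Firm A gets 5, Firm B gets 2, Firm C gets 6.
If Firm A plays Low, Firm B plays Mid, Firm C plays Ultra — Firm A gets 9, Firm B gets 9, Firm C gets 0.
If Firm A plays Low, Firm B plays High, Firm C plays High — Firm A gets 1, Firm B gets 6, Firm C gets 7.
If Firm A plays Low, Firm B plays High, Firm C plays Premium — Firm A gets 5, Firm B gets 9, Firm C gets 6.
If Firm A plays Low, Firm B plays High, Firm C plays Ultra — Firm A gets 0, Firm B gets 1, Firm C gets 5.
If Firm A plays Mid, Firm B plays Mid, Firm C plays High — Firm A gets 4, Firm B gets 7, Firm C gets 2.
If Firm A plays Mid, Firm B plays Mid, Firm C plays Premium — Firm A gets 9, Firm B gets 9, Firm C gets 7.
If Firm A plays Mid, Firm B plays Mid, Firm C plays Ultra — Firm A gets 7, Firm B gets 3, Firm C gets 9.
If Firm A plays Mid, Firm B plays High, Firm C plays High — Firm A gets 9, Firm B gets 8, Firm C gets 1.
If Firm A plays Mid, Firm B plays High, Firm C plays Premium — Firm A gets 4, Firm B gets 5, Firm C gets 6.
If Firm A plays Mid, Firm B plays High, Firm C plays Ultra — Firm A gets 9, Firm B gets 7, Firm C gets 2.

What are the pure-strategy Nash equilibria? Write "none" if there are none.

(Low, Mid, High): Firm A can switch to Mid (0 → 4). Not NE.
(Low, Mid, Premium): Firm A can switch to Mid (5 → 9). Not NE.
(Low, Mid, Ultra): Firm C can switch to High (0 → 8). Not NE.
(Low, High, High): Firm A can switch to Mid (1 → 9). Not NE.
(Low, High, Premium): Firm C can switch to High (6 → 7). Not NE.
(Low, High, Ultra): Firm A can switch to Mid (0 → 9). Not NE.
(Mid, Mid, High): Firm B can switch to High (7 → 8). Not NE.
(Mid, Mid, Premium): Firm C can switch to Ultra (7 → 9). Not NE.
(Mid, Mid, Ultra): Firm A can switch to Low (7 → 9). Not NE.
(Mid, High, High): Firm C can switch to Premium (1 → 6). Not NE.
(The remaining 2 profiles each have a profitable deviation by the same check.)

There is no pure-strategy Nash equilibrium.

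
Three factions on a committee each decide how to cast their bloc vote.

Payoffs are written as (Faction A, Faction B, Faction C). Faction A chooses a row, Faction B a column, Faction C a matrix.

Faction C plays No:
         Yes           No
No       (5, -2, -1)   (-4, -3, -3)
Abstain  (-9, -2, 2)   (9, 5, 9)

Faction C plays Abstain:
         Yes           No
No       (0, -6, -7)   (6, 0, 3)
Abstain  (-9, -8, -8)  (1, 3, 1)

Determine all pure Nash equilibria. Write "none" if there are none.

Faction A against (Yes, No): payoffs 5, -9 → best response No.
Faction A against (Yes, Abstain): payoffs 0, -9 → best response No.
Faction A against (No, No): payoffs -4, 9 → best response Abstain.
Faction A against (No, Abstain): payoffs 6, 1 → best response No.
Faction B against (No, No): payoffs -2, -3 → best response Yes.
Faction B against (No, Abstain): payoffs -6, 0 → best response No.
Faction B against (Abstain, No): payoffs -2, 5 → best response No.
Faction B against (Abstain, Abstain): payoffs -8, 3 → best response No.
Faction C against (No, Yes): payoffs -1, -7 → best response No.
Faction C against (No, No): payoffs -3, 3 → best response Abstain.
Faction C against (Abstain, Yes): payoffs 2, -8 → best response No.
Faction C against (Abstain, No): payoffs 9, 1 → best response No.
Mutual best responses: (No, Yes, No); (No, No, Abstain); (Abstain, No, No).

(No, Yes, No) and (No, No, Abstain) and (Abstain, No, No)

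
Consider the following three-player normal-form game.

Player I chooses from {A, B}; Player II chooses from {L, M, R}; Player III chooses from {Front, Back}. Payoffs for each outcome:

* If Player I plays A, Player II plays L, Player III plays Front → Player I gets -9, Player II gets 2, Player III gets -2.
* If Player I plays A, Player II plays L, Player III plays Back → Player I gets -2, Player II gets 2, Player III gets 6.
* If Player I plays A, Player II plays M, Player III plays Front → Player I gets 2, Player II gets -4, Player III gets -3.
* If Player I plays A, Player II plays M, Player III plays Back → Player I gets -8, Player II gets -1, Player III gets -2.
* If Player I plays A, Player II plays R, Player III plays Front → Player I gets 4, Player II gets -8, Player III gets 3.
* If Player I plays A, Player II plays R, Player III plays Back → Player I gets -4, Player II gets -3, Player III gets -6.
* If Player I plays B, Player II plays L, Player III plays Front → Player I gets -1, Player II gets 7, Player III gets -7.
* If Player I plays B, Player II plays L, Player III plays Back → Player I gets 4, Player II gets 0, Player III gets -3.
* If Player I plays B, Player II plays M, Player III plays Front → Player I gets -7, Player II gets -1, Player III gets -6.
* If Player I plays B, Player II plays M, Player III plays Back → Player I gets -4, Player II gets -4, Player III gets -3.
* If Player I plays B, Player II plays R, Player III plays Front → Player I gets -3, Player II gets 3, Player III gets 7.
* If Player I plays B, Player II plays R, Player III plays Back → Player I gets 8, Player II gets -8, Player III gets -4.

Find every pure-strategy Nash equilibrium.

For each player, find the best response to each opponent profile; mutual best responses are the pure NE.
Player I against (L, Front): payoffs -9, -1 → best response B.
Player I against (L, Back): payoffs -2, 4 → best response B.
Player I against (M, Front): payoffs 2, -7 → best response A.
Player I against (M, Back): payoffs -8, -4 → best response B.
Player I against (R, Front): payoffs 4, -3 → best response A.
Player I against (R, Back): payoffs -4, 8 → best response B.
Player II against (A, Front): payoffs 2, -4, -8 → best response L.
Player II against (A, Back): payoffs 2, -1, -3 → best response L.
Player II against (B, Front): payoffs 7, -1, 3 → best response L.
Player II against (B, Back): payoffs 0, -4, -8 → best response L.
Player III against (A, L): payoffs -2, 6 → best response Back.
Player III against (A, M): payoffs -3, -2 → best response Back.
Player III against (A, R): payoffs 3, -6 → best response Front.
Player III against (B, L): payoffs -7, -3 → best response Back.
Player III against (B, M): payoffs -6, -3 → best response Back.
Player III against (B, R): payoffs 7, -4 → best response Front.
Mutual best responses: (B, L, Back).

(B, L, Back)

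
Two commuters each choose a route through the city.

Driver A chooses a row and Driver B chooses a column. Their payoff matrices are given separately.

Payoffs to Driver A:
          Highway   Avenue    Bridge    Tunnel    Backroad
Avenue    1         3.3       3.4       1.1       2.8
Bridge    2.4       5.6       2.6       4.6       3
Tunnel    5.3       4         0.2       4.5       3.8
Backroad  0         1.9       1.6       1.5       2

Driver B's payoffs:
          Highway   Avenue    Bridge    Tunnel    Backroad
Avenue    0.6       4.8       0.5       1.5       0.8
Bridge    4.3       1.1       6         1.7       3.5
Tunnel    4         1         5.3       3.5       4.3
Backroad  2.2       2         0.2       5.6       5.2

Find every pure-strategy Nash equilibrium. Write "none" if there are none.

There is no pure-strategy Nash equilibrium.

For each strategy profile, look for a profitable unilateral deviation.
(Avenue, Highway): Driver A can switch to Bridge (1 → 2.4). Not NE.
(Avenue, Avenue): Driver A can switch to Bridge (3.3 → 5.6). Not NE.
(Avenue, Bridge): Driver B can switch to Highway (0.5 → 0.6). Not NE.
(Avenue, Tunnel): Driver A can switch to Bridge (1.1 → 4.6). Not NE.
(Avenue, Backroad): Driver A can switch to Bridge (2.8 → 3). Not NE.
(Bridge, Highway): Driver A can switch to Tunnel (2.4 → 5.3). Not NE.
(Bridge, Avenue): Driver B can switch to Highway (1.1 → 4.3). Not NE.
(Bridge, Bridge): Driver A can switch to Avenue (2.6 → 3.4). Not NE.
(Bridge, Tunnel): Driver B can switch to Highway (1.7 → 4.3). Not NE.
(Bridge, Backroad): Driver A can switch to Tunnel (3 → 3.8). Not NE.
(Tunnel, Highway): Driver B can switch to Bridge (4 → 5.3). Not NE.
(Tunnel, Avenue): Driver A can switch to Bridge (4 → 5.6). Not NE.
(The remaining 8 profiles each have a profitable deviation by the same check.)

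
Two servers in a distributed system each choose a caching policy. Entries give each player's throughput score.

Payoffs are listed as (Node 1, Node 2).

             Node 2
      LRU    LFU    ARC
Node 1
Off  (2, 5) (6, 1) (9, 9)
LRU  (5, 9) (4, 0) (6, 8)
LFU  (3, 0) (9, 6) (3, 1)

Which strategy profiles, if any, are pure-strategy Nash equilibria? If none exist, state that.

For each strategy profile, look for a profitable unilateral deviation.
(Off, LRU): Node 1 can switch to LRU (2 → 5). Not NE.
(Off, LFU): Node 1 can switch to LFU (6 → 9). Not NE.
(Off, ARC): Node 1 gets 9, best alternative 6; Node 2 gets 9, best alternative 5. No profitable deviation — NE.
(LRU, LRU): Node 1 gets 5, best alternative 3; Node 2 gets 9, best alternative 8. No profitable deviation — NE.
(LRU, LFU): Node 1 can switch to Off (4 → 6). Not NE.
(LRU, ARC): Node 1 can switch to Off (6 → 9). Not NE.
(LFU, LRU): Node 1 can switch to LRU (3 → 5). Not NE.
(LFU, LFU): Node 1 gets 9, best alternative 6; Node 2 gets 6, best alternative 1. No profitable deviation — NE.
(LFU, ARC): Node 1 can switch to Off (3 → 9). Not NE.

Pure-strategy Nash equilibria: (Off, ARC); (LRU, LRU); (LFU, LFU)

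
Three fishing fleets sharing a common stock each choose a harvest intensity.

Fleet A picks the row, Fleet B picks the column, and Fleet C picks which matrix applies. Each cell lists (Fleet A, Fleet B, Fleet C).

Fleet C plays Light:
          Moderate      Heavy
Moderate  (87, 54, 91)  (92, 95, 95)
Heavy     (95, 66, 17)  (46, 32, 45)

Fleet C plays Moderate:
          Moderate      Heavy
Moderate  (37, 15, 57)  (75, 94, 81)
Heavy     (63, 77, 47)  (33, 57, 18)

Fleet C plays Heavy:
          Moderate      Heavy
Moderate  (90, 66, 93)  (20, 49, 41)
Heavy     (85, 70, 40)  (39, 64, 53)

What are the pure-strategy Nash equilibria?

(Moderate, Moderate, Light): Fleet A can switch to Heavy (87 → 95). Not NE.
(Moderate, Moderate, Moderate): Fleet A can switch to Heavy (37 → 63). Not NE.
(Moderate, Moderate, Heavy): Fleet A gets 90, best alternative 85; Fleet B gets 66, best alternative 49; Fleet C gets 93, best alternative 91. No profitable deviation — NE.
(Moderate, Heavy, Light): Fleet A gets 92, best alternative 46; Fleet B gets 95, best alternative 54; Fleet C gets 95, best alternative 81. No profitable deviation — NE.
(Moderate, Heavy, Moderate): Fleet C can switch to Light (81 → 95). Not NE.
(Moderate, Heavy, Heavy): Fleet A can switch to Heavy (20 → 39). Not NE.
(Heavy, Moderate, Light): Fleet C can switch to Moderate (17 → 47). Not NE.
(Heavy, Moderate, Moderate): Fleet A gets 63, best alternative 37; Fleet B gets 77, best alternative 57; Fleet C gets 47, best alternative 40. No profitable deviation — NE.
(Heavy, Moderate, Heavy): Fleet A can switch to Moderate (85 → 90). Not NE.
(Heavy, Heavy, Light): Fleet A can switch to Moderate (46 → 92). Not NE.
(Heavy, Heavy, Moderate): Fleet A can switch to Moderate (33 → 75). Not NE.
(Heavy, Heavy, Heavy): Fleet B can switch to Moderate (64 → 70). Not NE.

Pure-strategy Nash equilibria: (Moderate, Moderate, Heavy); (Moderate, Heavy, Light); (Heavy, Moderate, Moderate)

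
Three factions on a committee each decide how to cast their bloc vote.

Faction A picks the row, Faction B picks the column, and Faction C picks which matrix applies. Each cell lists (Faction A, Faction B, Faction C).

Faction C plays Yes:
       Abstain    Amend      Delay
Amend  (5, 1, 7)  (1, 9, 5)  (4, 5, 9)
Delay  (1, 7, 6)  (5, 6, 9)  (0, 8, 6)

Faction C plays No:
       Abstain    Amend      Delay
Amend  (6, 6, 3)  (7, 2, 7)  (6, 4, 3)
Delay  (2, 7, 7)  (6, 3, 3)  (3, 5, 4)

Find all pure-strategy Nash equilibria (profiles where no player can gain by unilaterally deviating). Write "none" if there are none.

(Amend, Abstain, Yes): Faction B can switch to Amend (1 → 9). Not NE.
(Amend, Abstain, No): Faction C can switch to Yes (3 → 7). Not NE.
(Amend, Amend, Yes): Faction A can switch to Delay (1 → 5). Not NE.
(Amend, Amend, No): Faction B can switch to Abstain (2 → 6). Not NE.
(Amend, Delay, Yes): Faction B can switch to Amend (5 → 9). Not NE.
(Amend, Delay, No): Faction B can switch to Abstain (4 → 6). Not NE.
(Delay, Abstain, Yes): Faction A can switch to Amend (1 → 5). Not NE.
(Delay, Abstain, No): Faction A can switch to Amend (2 → 6). Not NE.
(Delay, Amend, Yes): Faction B can switch to Abstain (6 → 7). Not NE.
(Delay, Amend, No): Faction A can switch to Amend (6 → 7). Not NE.
(Delay, Delay, Yes): Faction A can switch to Amend (0 → 4). Not NE.
(Delay, Delay, No): Faction A can switch to Amend (3 → 6). Not NE.

none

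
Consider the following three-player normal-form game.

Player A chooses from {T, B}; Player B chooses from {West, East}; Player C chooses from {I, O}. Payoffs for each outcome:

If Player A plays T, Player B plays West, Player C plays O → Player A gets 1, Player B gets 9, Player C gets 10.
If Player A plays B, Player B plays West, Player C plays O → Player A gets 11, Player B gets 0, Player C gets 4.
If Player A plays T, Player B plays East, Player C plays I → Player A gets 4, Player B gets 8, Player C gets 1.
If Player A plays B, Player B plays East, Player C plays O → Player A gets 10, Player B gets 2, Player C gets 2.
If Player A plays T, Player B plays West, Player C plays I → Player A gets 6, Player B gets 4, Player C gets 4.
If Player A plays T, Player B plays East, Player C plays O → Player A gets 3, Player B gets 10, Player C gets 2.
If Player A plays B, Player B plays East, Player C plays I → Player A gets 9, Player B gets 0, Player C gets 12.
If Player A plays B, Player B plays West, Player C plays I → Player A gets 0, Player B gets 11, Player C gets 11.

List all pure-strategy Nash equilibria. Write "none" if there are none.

Mark each player's best response to every combination of opponents' strategies; a profile where every player is best-responding is a pure Nash equilibrium.
Player A against (West, I): payoffs 6, 0 → best response T.
Player A against (West, O): payoffs 1, 11 → best response B.
Player A against (East, I): payoffs 4, 9 → best response B.
Player A against (East, O): payoffs 3, 10 → best response B.
Player B against (T, I): payoffs 4, 8 → best response East.
Player B against (T, O): payoffs 9, 10 → best response East.
Player B against (B, I): payoffs 11, 0 → best response West.
Player B against (B, O): payoffs 0, 2 → best response East.
Player C against (T, West): payoffs 4, 10 → best response O.
Player C against (T, East): payoffs 1, 2 → best response O.
Player C against (B, West): payoffs 11, 4 → best response I.
Player C against (B, East): payoffs 12, 2 → best response I.
No profile is a mutual best response for all players.

No pure-strategy Nash equilibrium.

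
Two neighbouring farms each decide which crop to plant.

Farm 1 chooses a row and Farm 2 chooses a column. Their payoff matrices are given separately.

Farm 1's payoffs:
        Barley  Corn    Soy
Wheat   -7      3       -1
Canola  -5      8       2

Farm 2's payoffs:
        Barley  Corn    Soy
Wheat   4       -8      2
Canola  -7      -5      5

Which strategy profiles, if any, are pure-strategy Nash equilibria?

Mark each player's best response to every combination of opponents' strategies; a profile where every player is best-responding is a pure Nash equilibrium.
Farm 1 against Barley: payoffs -7, -5 → best response Canola.
Farm 1 against Corn: payoffs 3, 8 → best response Canola.
Farm 1 against Soy: payoffs -1, 2 → best response Canola.
Farm 2 against Wheat: payoffs 4, -8, 2 → best response Barley.
Farm 2 against Canola: payoffs -7, -5, 5 → best response Soy.
Mutual best responses: (Canola, Soy).

The unique pure-strategy Nash equilibrium is (Canola, Soy).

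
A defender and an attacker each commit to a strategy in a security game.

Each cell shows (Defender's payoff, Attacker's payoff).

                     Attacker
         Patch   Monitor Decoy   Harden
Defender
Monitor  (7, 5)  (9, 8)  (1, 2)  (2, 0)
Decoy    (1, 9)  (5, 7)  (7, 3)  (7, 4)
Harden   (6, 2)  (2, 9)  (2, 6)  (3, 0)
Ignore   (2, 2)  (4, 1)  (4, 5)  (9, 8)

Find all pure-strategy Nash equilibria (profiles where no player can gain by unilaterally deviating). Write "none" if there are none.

The pure Nash equilibria are (Monitor, Monitor) and (Ignore, Harden).

Defender against Patch: payoffs 7, 1, 6, 2 → best response Monitor.
Defender against Monitor: payoffs 9, 5, 2, 4 → best response Monitor.
Defender against Decoy: payoffs 1, 7, 2, 4 → best response Decoy.
Defender against Harden: payoffs 2, 7, 3, 9 → best response Ignore.
Attacker against Monitor: payoffs 5, 8, 2, 0 → best response Monitor.
Attacker against Decoy: payoffs 9, 7, 3, 4 → best response Patch.
Attacker against Harden: payoffs 2, 9, 6, 0 → best response Monitor.
Attacker against Ignore: payoffs 2, 1, 5, 8 → best response Harden.
Mutual best responses: (Monitor, Monitor); (Ignore, Harden).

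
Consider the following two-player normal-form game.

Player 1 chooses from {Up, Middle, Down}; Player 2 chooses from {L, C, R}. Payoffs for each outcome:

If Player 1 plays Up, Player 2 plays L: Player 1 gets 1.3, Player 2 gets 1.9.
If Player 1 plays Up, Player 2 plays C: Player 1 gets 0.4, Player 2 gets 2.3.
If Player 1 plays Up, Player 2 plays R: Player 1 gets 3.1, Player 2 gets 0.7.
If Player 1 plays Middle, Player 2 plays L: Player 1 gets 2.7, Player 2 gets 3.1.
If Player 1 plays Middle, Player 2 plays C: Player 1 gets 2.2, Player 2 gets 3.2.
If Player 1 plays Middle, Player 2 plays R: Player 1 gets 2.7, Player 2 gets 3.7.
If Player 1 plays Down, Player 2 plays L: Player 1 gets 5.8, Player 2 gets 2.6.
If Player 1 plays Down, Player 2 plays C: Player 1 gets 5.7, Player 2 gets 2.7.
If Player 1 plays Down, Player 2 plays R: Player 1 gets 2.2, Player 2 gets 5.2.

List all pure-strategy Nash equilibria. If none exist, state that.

(Up, L): Player 1 can switch to Middle (1.3 → 2.7). Not NE.
(Up, C): Player 1 can switch to Middle (0.4 → 2.2). Not NE.
(Up, R): Player 2 can switch to L (0.7 → 1.9). Not NE.
(Middle, L): Player 1 can switch to Down (2.7 → 5.8). Not NE.
(Middle, C): Player 1 can switch to Down (2.2 → 5.7). Not NE.
(Middle, R): Player 1 can switch to Up (2.7 → 3.1). Not NE.
(The remaining 3 profiles each have a profitable deviation by the same check.)

none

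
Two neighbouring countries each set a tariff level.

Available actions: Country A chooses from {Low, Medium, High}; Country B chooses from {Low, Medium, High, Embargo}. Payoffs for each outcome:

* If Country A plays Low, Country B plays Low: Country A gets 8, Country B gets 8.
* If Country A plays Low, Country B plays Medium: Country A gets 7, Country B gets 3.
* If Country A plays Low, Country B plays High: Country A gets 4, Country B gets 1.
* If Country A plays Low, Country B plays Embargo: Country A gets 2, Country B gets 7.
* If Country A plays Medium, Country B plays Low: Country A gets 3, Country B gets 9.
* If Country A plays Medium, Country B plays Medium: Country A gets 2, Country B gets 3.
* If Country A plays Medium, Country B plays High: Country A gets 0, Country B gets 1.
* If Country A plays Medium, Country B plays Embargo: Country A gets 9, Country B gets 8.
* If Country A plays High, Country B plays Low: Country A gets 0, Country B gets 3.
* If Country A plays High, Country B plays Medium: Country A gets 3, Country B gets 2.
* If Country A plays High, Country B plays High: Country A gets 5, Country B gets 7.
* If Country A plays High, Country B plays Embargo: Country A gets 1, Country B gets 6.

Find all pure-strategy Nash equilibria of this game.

Pure-strategy Nash equilibria: (Low, Low) and (High, High)

Check each profile: it is a Nash equilibrium iff no player can strictly gain by switching unilaterally.
(Low, Low): Country A gets 8, best alternative 3; Country B gets 8, best alternative 7. No profitable deviation — NE.
(Low, Medium): Country B can switch to Low (3 → 8). Not NE.
(Low, High): Country A can switch to High (4 → 5). Not NE.
(Low, Embargo): Country A can switch to Medium (2 → 9). Not NE.
(Medium, Low): Country A can switch to Low (3 → 8). Not NE.
(Medium, Medium): Country A can switch to Low (2 → 7). Not NE.
(Medium, High): Country A can switch to Low (0 → 4). Not NE.
(Medium, Embargo): Country B can switch to Low (8 → 9). Not NE.
(High, Low): Country A can switch to Low (0 → 8). Not NE.
(High, Medium): Country A can switch to Low (3 → 7). Not NE.
(High, High): Country A gets 5, best alternative 4; Country B gets 7, best alternative 6. No profitable deviation — NE.
(High, Embargo): Country A can switch to Low (1 → 2). Not NE.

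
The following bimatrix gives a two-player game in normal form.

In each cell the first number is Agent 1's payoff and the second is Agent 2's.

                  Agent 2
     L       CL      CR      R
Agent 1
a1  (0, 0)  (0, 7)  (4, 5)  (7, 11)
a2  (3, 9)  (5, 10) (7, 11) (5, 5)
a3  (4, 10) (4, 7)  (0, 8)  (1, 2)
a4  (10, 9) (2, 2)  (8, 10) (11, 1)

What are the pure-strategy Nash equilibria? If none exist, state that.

(a4, CR)

Check each profile: it is a Nash equilibrium iff no player can strictly gain by switching unilaterally.
(a1, L): Agent 1 can switch to a2 (0 → 3). Not NE.
(a1, CL): Agent 1 can switch to a2 (0 → 5). Not NE.
(a1, CR): Agent 1 can switch to a2 (4 → 7). Not NE.
(a1, R): Agent 1 can switch to a4 (7 → 11). Not NE.
(a2, L): Agent 1 can switch to a3 (3 → 4). Not NE.
(a2, CL): Agent 2 can switch to CR (10 → 11). Not NE.
(a2, CR): Agent 1 can switch to a4 (7 → 8). Not NE.
(a2, R): Agent 1 can switch to a1 (5 → 7). Not NE.
(a4, CR): Agent 1 gets 8, best alternative 7; Agent 2 gets 10, best alternative 9. No profitable deviation — NE.
(The remaining 7 profiles each have a profitable deviation by the same check.)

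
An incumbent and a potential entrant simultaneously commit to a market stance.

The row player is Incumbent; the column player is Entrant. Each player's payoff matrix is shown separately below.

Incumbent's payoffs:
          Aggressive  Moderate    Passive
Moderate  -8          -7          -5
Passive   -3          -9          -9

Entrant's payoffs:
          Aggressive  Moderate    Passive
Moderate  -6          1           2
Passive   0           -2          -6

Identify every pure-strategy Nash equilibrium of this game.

Incumbent against Aggressive: payoffs -8, -3 → best response Passive.
Incumbent against Moderate: payoffs -7, -9 → best response Moderate.
Incumbent against Passive: payoffs -5, -9 → best response Moderate.
Entrant against Moderate: payoffs -6, 1, 2 → best response Passive.
Entrant against Passive: payoffs 0, -2, -6 → best response Aggressive.
Mutual best responses: (Moderate, Passive); (Passive, Aggressive).

The pure Nash equilibria are (Moderate, Passive), (Passive, Aggressive).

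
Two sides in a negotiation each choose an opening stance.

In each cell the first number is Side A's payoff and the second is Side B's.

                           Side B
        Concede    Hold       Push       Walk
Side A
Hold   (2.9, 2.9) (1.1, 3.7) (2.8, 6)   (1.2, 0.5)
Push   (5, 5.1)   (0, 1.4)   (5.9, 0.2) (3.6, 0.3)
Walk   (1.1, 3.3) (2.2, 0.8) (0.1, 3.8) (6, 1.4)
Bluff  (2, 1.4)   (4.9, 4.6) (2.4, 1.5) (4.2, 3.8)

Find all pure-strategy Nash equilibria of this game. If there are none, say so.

Side A against Concede: payoffs 2.9, 5, 1.1, 2 → best response Push.
Side A against Hold: payoffs 1.1, 0, 2.2, 4.9 → best response Bluff.
Side A against Push: payoffs 2.8, 5.9, 0.1, 2.4 → best response Push.
Side A against Walk: payoffs 1.2, 3.6, 6, 4.2 → best response Walk.
Side B against Hold: payoffs 2.9, 3.7, 6, 0.5 → best response Push.
Side B against Push: payoffs 5.1, 1.4, 0.2, 0.3 → best response Concede.
Side B against Walk: payoffs 3.3, 0.8, 3.8, 1.4 → best response Push.
Side B against Bluff: payoffs 1.4, 4.6, 1.5, 3.8 → best response Hold.
Mutual best responses: (Push, Concede); (Bluff, Hold).

The pure Nash equilibria are (Push, Concede); (Bluff, Hold).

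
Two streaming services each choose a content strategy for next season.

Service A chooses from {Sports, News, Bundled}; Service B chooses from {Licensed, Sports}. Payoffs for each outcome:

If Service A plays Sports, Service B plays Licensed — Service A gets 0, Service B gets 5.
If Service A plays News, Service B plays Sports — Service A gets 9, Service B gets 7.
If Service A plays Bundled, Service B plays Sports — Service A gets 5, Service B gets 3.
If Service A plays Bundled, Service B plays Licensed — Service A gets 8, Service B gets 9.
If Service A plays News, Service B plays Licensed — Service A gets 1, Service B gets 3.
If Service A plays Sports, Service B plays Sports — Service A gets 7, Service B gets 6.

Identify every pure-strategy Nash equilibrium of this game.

For each player, find the best response to each opponent profile; mutual best responses are the pure NE.
Service A against Licensed: payoffs 0, 1, 8 → best response Bundled.
Service A against Sports: payoffs 7, 9, 5 → best response News.
Service B against Sports: payoffs 5, 6 → best response Sports.
Service B against News: payoffs 3, 7 → best response Sports.
Service B against Bundled: payoffs 9, 3 → best response Licensed.
Mutual best responses: (News, Sports); (Bundled, Licensed).

(News, Sports) and (Bundled, Licensed)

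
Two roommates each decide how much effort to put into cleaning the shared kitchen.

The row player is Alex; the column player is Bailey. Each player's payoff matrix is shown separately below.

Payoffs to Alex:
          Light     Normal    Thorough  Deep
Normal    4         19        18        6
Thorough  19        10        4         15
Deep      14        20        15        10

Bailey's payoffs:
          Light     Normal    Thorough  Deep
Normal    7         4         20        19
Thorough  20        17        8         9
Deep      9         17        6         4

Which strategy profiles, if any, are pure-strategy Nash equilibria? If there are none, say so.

(Normal, Light): Alex can switch to Thorough (4 → 19). Not NE.
(Normal, Normal): Alex can switch to Deep (19 → 20). Not NE.
(Normal, Thorough): Alex gets 18, best alternative 15; Bailey gets 20, best alternative 19. No profitable deviation — NE.
(Normal, Deep): Alex can switch to Thorough (6 → 15). Not NE.
(Thorough, Light): Alex gets 19, best alternative 14; Bailey gets 20, best alternative 17. No profitable deviation — NE.
(Thorough, Normal): Alex can switch to Normal (10 → 19). Not NE.
(Thorough, Thorough): Alex can switch to Normal (4 → 18). Not NE.
(Thorough, Deep): Bailey can switch to Light (9 → 20). Not NE.
(Deep, Light): Alex can switch to Thorough (14 → 19). Not NE.
(Deep, Normal): Alex gets 20, best alternative 19; Bailey gets 17, best alternative 9. No profitable deviation — NE.
(Deep, Thorough): Alex can switch to Normal (15 → 18). Not NE.
(Deep, Deep): Alex can switch to Thorough (10 → 15). Not NE.

(Normal, Thorough) and (Thorough, Light) and (Deep, Normal)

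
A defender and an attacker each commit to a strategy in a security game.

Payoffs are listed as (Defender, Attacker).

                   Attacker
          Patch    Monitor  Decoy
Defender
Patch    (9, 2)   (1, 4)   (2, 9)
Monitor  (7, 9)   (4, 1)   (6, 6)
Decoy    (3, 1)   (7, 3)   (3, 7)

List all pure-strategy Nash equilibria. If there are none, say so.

(Patch, Patch): Attacker can switch to Monitor (2 → 4). Not NE.
(Patch, Monitor): Defender can switch to Monitor (1 → 4). Not NE.
(Patch, Decoy): Defender can switch to Monitor (2 → 6). Not NE.
(Monitor, Patch): Defender can switch to Patch (7 → 9). Not NE.
(Monitor, Monitor): Defender can switch to Decoy (4 → 7). Not NE.
(Monitor, Decoy): Attacker can switch to Patch (6 → 9). Not NE.
(Decoy, Patch): Defender can switch to Patch (3 → 9). Not NE.
(Decoy, Monitor): Attacker can switch to Decoy (3 → 7). Not NE.
(The remaining 1 profile has a profitable deviation by the same check.)

none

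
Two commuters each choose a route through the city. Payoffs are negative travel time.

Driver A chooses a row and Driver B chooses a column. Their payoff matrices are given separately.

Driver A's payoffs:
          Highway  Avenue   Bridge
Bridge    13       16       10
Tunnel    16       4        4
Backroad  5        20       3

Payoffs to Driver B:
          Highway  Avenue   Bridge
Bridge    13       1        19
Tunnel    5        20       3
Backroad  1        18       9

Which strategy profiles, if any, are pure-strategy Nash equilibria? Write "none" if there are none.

Driver A against Highway: payoffs 13, 16, 5 → best response Tunnel.
Driver A against Avenue: payoffs 16, 4, 20 → best response Backroad.
Driver A against Bridge: payoffs 10, 4, 3 → best response Bridge.
Driver B against Bridge: payoffs 13, 1, 19 → best response Bridge.
Driver B against Tunnel: payoffs 5, 20, 3 → best response Avenue.
Driver B against Backroad: payoffs 1, 18, 9 → best response Avenue.
Mutual best responses: (Bridge, Bridge); (Backroad, Avenue).

The pure Nash equilibria are (Bridge, Bridge); (Backroad, Avenue).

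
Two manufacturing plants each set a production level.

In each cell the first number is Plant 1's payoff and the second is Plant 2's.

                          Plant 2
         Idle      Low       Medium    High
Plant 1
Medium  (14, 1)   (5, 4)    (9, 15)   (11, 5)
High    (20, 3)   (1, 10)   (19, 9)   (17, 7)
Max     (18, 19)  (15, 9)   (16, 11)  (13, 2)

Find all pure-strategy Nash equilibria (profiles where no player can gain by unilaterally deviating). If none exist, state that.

This game has no pure Nash equilibrium.

Plant 1 against Idle: payoffs 14, 20, 18 → best response High.
Plant 1 against Low: payoffs 5, 1, 15 → best response Max.
Plant 1 against Medium: payoffs 9, 19, 16 → best response High.
Plant 1 against High: payoffs 11, 17, 13 → best response High.
Plant 2 against Medium: payoffs 1, 4, 15, 5 → best response Medium.
Plant 2 against High: payoffs 3, 10, 9, 7 → best response Low.
Plant 2 against Max: payoffs 19, 9, 11, 2 → best response Idle.
No profile is a mutual best response for all players.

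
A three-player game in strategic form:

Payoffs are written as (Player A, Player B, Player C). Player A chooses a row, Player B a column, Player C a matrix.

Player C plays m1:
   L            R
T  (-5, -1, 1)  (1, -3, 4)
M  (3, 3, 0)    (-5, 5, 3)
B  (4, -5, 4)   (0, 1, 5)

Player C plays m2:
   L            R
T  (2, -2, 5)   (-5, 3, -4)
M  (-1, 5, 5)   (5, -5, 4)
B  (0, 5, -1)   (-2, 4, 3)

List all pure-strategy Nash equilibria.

Player A against (L, m1): payoffs -5, 3, 4 → best response B.
Player A against (L, m2): payoffs 2, -1, 0 → best response T.
Player A against (R, m1): payoffs 1, -5, 0 → best response T.
Player A against (R, m2): payoffs -5, 5, -2 → best response M.
Player B against (T, m1): payoffs -1, -3 → best response L.
Player B against (T, m2): payoffs -2, 3 → best response R.
Player B against (M, m1): payoffs 3, 5 → best response R.
Player B against (M, m2): payoffs 5, -5 → best response L.
Player B against (B, m1): payoffs -5, 1 → best response R.
Player B against (B, m2): payoffs 5, 4 → best response L.
Player C against (T, L): payoffs 1, 5 → best response m2.
Player C against (T, R): payoffs 4, -4 → best response m1.
Player C against (M, L): payoffs 0, 5 → best response m2.
Player C against (M, R): payoffs 3, 4 → best response m2.
Player C against (B, L): payoffs 4, -1 → best response m1.
Player C against (B, R): payoffs 5, 3 → best response m1.
No profile is a mutual best response for all players.

This game has no pure Nash equilibrium.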